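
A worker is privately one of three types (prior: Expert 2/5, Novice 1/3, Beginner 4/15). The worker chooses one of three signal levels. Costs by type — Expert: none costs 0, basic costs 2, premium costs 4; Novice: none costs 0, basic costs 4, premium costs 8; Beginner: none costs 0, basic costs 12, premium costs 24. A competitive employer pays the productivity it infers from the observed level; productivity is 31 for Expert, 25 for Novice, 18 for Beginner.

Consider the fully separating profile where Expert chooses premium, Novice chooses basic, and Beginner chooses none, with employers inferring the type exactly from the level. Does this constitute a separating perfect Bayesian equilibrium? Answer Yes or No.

No

Separating wages: premium → 31, basic → 25, none → 18.
Expert (assigned premium): none: 18 − 0 = 18; basic: 25 − 2 = 23; premium: 31 − 4 = 27. Expert stays.
Novice (assigned basic): none: 18 − 0 = 18; basic: 25 − 4 = 21; premium: 31 − 8 = 23. Novice prefers premium.
Beginner (assigned none): none: 18 − 0 = 18; basic: 25 − 12 = 13; premium: 31 − 24 = 7. Beginner stays.
At least one type deviates; the separating profile fails.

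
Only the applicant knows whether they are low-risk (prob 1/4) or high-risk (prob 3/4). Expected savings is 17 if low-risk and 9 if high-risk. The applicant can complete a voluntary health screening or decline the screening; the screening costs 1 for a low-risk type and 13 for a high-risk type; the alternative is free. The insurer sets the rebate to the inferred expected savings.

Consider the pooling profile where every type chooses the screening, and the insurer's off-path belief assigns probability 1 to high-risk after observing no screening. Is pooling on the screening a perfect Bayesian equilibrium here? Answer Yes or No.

No

On path, the insurer holds the prior and pays 1/4·17 + 3/4·9 = 11. Off path (no screening), believing high-risk, it pays 9.
low-risk: the screening nets 11 − 1 = 10; no screening nets 9. low-risk stays.
high-risk: the screening nets 11 − 13 = -2; no screening nets 9. high-risk would deviate.
A type deviates, so pooling fails.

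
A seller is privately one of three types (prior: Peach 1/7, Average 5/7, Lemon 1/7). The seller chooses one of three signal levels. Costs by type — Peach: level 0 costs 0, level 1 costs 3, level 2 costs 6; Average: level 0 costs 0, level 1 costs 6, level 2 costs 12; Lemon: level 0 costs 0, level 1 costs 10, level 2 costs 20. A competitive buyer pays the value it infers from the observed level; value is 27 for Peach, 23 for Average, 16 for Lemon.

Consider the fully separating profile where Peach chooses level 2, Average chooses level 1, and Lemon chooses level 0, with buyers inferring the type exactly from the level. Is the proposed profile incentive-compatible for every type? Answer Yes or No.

Yes

Separating prices: level 2 → 27, level 1 → 23, level 0 → 16.
Peach (assigned level 2): level 0: 16 − 0 = 16; level 1: 23 − 3 = 20; level 2: 27 − 6 = 21. Peach stays.
Average (assigned level 1): level 0: 16 − 0 = 16; level 1: 23 − 6 = 17; level 2: 27 − 12 = 15. Average stays.
Lemon (assigned level 0): level 0: 16 − 0 = 16; level 1: 23 − 10 = 13; level 2: 27 − 20 = 7. Lemon stays.
Every type prefers its assigned level; separation holds.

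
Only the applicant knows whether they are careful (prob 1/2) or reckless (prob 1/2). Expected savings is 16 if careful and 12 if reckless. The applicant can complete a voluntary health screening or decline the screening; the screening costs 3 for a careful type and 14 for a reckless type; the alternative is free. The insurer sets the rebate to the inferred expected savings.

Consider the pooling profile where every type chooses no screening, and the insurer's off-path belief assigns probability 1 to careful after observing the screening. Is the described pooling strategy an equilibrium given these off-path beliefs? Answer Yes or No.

Yes

On path, the insurer holds the prior and pays 1/2·16 + 1/2·12 = 14. Off path (the screening), believing careful, it pays 16.
careful: no screening nets 14; the screening nets 16 − 3 = 13. careful stays.
reckless: no screening nets 14; the screening nets 16 − 14 = 2. reckless stays.
No type deviates, so pooling is sustained.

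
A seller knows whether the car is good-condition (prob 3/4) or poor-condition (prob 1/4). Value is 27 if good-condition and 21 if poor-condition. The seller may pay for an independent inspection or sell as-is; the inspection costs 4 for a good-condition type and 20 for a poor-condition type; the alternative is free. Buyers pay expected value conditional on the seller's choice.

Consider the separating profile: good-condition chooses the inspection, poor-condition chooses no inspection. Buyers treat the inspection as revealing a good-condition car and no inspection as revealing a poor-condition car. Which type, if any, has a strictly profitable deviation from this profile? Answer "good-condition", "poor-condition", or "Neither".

The inspection pays 27; no inspection pays 21.
good-condition: assigned the inspection, nets 27 − 4 = 23; deviating to no inspection nets 21.
poor-condition: assigned no inspection, nets 21; deviating to the inspection nets 27 − 20 = 7.
Both types strictly prefer their assigned action; no profitable deviation.

Neither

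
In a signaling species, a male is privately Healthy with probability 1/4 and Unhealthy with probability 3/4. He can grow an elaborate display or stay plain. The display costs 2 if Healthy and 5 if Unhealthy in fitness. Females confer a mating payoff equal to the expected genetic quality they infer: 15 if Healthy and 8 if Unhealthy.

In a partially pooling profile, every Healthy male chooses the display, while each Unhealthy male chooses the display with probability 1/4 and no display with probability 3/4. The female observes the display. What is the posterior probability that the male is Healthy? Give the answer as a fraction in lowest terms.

P(the display) = (1/4)·1 + (3/4)·(1/4) = 7/16.
By Bayes' rule, P(Healthy | the display) = (1/4) / (7/16) = 4/7.

4/7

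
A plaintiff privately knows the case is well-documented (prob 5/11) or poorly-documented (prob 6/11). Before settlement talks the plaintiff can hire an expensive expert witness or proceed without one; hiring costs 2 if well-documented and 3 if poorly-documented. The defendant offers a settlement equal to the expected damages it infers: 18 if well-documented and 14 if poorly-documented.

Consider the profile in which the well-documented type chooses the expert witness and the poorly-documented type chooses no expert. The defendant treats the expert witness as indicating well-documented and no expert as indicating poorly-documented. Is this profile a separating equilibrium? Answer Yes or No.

No

Under these beliefs, the expert witness earns settlement 18 and no expert earns settlement 14.
well-documented: the expert witness nets 18 − 2 = 16; no expert nets 14. well-documented prefers the expert witness.
poorly-documented: the expert witness nets 18 − 3 = 15; no expert nets 14. poorly-documented would deviate to the expert witness.
poorly-documented has a profitable deviation, so the profile is not an equilibrium.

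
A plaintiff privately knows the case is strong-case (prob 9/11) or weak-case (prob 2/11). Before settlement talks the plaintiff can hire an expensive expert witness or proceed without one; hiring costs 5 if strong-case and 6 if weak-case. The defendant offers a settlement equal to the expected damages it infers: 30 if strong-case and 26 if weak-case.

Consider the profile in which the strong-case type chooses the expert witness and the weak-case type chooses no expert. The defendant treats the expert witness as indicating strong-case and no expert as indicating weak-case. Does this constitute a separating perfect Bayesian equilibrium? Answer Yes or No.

Under these beliefs, the expert witness earns settlement 30 and no expert earns settlement 26.
strong-case: the expert witness nets 30 − 5 = 25; no expert nets 26. strong-case would deviate to no expert.
weak-case: the expert witness nets 30 − 6 = 24; no expert nets 26. weak-case prefers no expert.
strong-case has a profitable deviation, so the profile is not an equilibrium.

No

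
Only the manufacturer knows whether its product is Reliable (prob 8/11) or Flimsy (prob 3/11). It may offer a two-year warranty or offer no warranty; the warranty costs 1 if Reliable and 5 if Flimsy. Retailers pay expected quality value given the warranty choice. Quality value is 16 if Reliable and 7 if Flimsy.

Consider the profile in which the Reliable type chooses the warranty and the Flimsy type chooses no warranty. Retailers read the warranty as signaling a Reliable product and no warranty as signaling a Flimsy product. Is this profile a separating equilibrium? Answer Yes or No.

No

Under these beliefs, the warranty earns price 16 and no warranty earns price 7.
Reliable: the warranty nets 16 − 1 = 15; no warranty nets 7. Reliable prefers the warranty.
Flimsy: the warranty nets 16 − 5 = 11; no warranty nets 7. Flimsy would deviate to the warranty.
Flimsy has a profitable deviation, so the profile is not an equilibrium.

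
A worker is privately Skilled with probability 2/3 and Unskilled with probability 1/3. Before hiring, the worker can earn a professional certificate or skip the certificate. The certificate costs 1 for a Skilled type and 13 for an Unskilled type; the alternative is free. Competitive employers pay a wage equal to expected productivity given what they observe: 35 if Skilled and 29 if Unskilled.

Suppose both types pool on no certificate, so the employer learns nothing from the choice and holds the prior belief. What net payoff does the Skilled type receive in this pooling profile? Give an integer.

33

Pooled wage = 2/3·35 + 1/3·29 = 33.
Skilled pays no cost for no certificate, so net payoff = 33.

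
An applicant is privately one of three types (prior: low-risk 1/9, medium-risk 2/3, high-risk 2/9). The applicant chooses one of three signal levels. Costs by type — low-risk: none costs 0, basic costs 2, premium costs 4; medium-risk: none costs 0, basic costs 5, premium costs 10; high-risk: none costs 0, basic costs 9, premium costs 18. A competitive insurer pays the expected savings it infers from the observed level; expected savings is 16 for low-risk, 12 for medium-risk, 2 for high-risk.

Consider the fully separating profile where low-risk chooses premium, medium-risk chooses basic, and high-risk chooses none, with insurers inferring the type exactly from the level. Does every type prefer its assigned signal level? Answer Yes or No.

No

Separating rebates: premium → 16, basic → 12, none → 2.
low-risk (assigned premium): none: 2 − 0 = 2; basic: 12 − 2 = 10; premium: 16 − 4 = 12. low-risk stays.
medium-risk (assigned basic): none: 2 − 0 = 2; basic: 12 − 5 = 7; premium: 16 − 10 = 6. medium-risk stays.
high-risk (assigned none): none: 2 − 0 = 2; basic: 12 − 9 = 3; premium: 16 − 18 = -2. high-risk prefers basic.
At least one type deviates; the separating profile fails.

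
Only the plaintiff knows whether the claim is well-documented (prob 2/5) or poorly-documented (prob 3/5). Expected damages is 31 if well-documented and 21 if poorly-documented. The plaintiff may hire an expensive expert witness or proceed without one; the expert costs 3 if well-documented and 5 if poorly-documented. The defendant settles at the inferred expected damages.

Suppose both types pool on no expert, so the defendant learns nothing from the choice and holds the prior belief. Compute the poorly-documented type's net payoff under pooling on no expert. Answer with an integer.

25

Pooled settlement = 2/5·31 + 3/5·21 = 25.
poorly-documented pays no cost for no expert, so net payoff = 25.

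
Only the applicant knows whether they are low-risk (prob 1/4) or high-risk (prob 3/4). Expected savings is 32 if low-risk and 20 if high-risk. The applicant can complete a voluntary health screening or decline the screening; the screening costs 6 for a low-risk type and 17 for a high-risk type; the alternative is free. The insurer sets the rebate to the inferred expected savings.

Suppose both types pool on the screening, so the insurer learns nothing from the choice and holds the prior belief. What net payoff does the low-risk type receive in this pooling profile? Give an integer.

17

Pooled rebate = 1/4·32 + 3/4·20 = 23.
low-risk pays cost 6 for the screening, so net payoff = 23 − 6 = 17.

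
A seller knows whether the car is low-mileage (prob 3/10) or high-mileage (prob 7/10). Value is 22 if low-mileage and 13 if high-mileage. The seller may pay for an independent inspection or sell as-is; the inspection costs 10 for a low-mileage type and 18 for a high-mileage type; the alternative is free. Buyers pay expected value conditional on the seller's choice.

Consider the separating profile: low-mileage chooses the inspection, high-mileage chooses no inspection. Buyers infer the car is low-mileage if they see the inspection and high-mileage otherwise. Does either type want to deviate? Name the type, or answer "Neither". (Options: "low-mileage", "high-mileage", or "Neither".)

The inspection pays 22; no inspection pays 13.
low-mileage: assigned the inspection, nets 22 − 10 = 12; deviating to no inspection nets 13.
high-mileage: assigned no inspection, nets 13; deviating to the inspection nets 22 − 18 = 4.
The low-mileage type gains 1 by deviating.

low-mileage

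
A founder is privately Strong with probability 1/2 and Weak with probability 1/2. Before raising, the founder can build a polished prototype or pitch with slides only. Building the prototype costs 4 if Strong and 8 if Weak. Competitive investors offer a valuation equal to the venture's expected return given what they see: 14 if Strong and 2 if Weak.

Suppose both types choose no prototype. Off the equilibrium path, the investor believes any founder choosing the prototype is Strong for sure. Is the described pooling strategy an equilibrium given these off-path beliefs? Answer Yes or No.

No

On path, the investor holds the prior and pays 1/2·14 + 1/2·2 = 8. Off path (the prototype), believing Strong, it pays 14.
Strong: no prototype nets 8; the prototype nets 14 − 4 = 10. Strong would deviate.
Weak: no prototype nets 8; the prototype nets 14 − 8 = 6. Weak stays.
A type deviates, so pooling fails.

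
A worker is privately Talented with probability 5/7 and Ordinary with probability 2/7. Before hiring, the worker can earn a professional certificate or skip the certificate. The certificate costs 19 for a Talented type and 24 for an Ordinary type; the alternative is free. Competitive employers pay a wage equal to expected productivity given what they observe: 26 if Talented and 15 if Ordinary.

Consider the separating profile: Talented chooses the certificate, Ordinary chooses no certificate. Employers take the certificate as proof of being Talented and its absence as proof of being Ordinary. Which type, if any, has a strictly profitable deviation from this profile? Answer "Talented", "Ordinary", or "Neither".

Talented

The certificate pays 26; no certificate pays 15.
Talented: assigned the certificate, nets 26 − 19 = 7; deviating to no certificate nets 15.
Ordinary: assigned no certificate, nets 15; deviating to the certificate nets 26 − 24 = 2.
The Talented type gains 8 by deviating.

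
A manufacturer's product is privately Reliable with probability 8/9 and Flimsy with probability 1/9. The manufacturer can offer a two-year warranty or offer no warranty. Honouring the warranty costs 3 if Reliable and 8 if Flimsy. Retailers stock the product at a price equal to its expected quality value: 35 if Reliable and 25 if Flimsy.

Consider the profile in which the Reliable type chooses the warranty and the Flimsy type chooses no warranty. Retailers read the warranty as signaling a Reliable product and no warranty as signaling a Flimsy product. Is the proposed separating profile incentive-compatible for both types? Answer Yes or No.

Under these beliefs, the warranty earns price 35 and no warranty earns price 25.
Reliable: the warranty nets 35 − 3 = 32; no warranty nets 25. Reliable prefers the warranty.
Flimsy: the warranty nets 35 − 8 = 27; no warranty nets 25. Flimsy would deviate to the warranty.
Flimsy has a profitable deviation, so the profile is not an equilibrium.

No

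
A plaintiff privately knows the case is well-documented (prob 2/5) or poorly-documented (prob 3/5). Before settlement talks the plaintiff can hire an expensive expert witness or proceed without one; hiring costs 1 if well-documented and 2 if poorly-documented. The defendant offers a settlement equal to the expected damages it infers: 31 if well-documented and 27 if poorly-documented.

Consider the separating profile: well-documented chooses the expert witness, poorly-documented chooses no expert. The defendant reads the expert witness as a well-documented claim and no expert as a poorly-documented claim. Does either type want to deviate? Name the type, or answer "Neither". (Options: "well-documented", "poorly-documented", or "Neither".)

poorly-documented

The expert witness pays 31; no expert pays 27.
well-documented: assigned the expert witness, nets 31 − 1 = 30; deviating to no expert nets 27.
poorly-documented: assigned no expert, nets 27; deviating to the expert witness nets 31 − 2 = 29.
The poorly-documented type gains 2 by deviating.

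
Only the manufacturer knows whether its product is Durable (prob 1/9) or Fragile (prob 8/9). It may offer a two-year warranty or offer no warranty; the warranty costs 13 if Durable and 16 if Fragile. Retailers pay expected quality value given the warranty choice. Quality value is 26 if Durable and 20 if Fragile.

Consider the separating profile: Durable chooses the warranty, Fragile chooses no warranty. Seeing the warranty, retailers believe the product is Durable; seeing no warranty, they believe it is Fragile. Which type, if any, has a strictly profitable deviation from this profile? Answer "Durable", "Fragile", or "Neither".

Durable

The warranty pays 26; no warranty pays 20.
Durable: assigned the warranty, nets 26 − 13 = 13; deviating to no warranty nets 20.
Fragile: assigned no warranty, nets 20; deviating to the warranty nets 26 − 16 = 10.
The Durable type gains 7 by deviating.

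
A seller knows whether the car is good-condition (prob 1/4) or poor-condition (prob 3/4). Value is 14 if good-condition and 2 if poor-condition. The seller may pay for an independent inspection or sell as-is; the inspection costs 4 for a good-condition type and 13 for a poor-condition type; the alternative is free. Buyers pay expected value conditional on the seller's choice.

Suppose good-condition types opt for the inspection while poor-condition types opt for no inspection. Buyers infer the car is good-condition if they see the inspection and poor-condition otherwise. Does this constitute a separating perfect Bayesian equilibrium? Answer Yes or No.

Under these beliefs, the inspection earns price 14 and no inspection earns price 2.
good-condition: the inspection nets 14 − 4 = 10; no inspection nets 2. good-condition prefers the inspection.
poor-condition: the inspection nets 14 − 13 = 1; no inspection nets 2. poor-condition prefers no inspection.
Neither type deviates, so the separating profile is an equilibrium.

Yes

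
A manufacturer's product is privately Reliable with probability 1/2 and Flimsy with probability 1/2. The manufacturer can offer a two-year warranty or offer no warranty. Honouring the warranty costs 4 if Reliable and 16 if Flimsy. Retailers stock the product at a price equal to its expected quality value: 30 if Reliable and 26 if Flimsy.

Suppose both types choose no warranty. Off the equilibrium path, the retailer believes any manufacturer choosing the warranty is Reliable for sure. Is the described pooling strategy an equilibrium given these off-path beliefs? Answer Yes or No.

On path, the retailer holds the prior and pays 1/2·30 + 1/2·26 = 28. Off path (the warranty), believing Reliable, it pays 30.
Reliable: no warranty nets 28; the warranty nets 30 − 4 = 26. Reliable stays.
Flimsy: no warranty nets 28; the warranty nets 30 − 16 = 14. Flimsy stays.
No type deviates, so pooling is sustained.

Yes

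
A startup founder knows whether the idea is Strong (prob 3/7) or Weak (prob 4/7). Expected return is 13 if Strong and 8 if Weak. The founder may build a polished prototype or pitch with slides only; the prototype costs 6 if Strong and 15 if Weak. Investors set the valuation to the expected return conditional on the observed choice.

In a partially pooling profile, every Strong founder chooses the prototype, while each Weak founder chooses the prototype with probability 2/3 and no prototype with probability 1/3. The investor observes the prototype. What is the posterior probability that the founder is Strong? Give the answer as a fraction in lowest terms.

P(the prototype) = (3/7)·1 + (4/7)·(2/3) = 17/21.
By Bayes' rule, P(Strong | the prototype) = (3/7) / (17/21) = 9/17.

9/17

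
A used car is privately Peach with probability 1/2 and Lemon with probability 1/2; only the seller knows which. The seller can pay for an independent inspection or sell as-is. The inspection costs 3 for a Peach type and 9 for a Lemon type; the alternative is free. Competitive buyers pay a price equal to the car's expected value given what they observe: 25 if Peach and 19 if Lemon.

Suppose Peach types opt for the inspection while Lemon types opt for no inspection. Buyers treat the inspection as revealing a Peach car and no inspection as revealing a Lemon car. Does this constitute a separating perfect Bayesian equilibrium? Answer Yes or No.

Yes

Under these beliefs, the inspection earns price 25 and no inspection earns price 19.
Peach: the inspection nets 25 − 3 = 22; no inspection nets 19. Peach prefers the inspection.
Lemon: the inspection nets 25 − 9 = 16; no inspection nets 19. Lemon prefers no inspection.
Neither type deviates, so the separating profile is an equilibrium.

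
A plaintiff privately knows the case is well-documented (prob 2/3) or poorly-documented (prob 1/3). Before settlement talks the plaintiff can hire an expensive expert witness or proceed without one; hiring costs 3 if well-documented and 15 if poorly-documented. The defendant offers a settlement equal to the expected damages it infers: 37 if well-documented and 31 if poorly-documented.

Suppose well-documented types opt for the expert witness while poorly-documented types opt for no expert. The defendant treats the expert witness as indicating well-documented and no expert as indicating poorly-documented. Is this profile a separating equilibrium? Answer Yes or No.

Yes

Under these beliefs, the expert witness earns settlement 37 and no expert earns settlement 31.
well-documented: the expert witness nets 37 − 3 = 34; no expert nets 31. well-documented prefers the expert witness.
poorly-documented: the expert witness nets 37 − 15 = 22; no expert nets 31. poorly-documented prefers no expert.
Neither type deviates, so the separating profile is an equilibrium.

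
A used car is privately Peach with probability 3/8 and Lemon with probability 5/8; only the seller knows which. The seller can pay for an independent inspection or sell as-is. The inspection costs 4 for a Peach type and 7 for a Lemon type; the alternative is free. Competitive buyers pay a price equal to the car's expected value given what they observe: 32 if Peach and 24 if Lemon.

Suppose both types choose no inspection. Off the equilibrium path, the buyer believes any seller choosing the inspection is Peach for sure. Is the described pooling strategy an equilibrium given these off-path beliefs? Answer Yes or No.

No

On path, the buyer holds the prior and pays 3/8·32 + 5/8·24 = 27. Off path (the inspection), believing Peach, it pays 32.
Peach: no inspection nets 27; the inspection nets 32 − 4 = 28. Peach would deviate.
Lemon: no inspection nets 27; the inspection nets 32 − 7 = 25. Lemon stays.
A type deviates, so pooling fails.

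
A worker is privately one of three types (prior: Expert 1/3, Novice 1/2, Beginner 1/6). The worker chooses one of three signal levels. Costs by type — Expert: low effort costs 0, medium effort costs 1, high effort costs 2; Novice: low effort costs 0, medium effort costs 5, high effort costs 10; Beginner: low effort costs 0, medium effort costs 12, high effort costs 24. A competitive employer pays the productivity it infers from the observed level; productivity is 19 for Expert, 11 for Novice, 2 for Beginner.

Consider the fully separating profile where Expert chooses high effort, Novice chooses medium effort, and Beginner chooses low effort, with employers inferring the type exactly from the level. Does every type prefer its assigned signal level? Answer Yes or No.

Separating wages: high effort → 19, medium effort → 11, low effort → 2.
Expert (assigned high effort): low effort: 2 − 0 = 2; medium effort: 11 − 1 = 10; high effort: 19 − 2 = 17. Expert stays.
Novice (assigned medium effort): low effort: 2 − 0 = 2; medium effort: 11 − 5 = 6; high effort: 19 − 10 = 9. Novice prefers high effort.
Beginner (assigned low effort): low effort: 2 − 0 = 2; medium effort: 11 − 12 = -1; high effort: 19 − 24 = -5. Beginner stays.
At least one type deviates; the separating profile fails.

No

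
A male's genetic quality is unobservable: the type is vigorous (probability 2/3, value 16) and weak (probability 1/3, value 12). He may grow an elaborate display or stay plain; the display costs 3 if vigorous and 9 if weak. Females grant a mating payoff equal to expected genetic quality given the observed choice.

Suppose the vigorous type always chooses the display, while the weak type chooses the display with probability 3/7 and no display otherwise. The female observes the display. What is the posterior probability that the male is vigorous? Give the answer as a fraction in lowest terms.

P(the display) = (2/3)·1 + (1/3)·(3/7) = 17/21.
By Bayes' rule, P(vigorous | the display) = (2/3) / (17/21) = 14/17.

14/17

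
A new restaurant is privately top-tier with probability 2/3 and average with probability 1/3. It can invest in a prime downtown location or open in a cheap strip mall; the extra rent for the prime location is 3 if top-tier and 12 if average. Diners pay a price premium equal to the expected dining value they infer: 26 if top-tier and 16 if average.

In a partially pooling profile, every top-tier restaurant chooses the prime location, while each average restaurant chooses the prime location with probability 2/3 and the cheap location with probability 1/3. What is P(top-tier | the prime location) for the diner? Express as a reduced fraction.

P(the prime location) = (2/3)·1 + (1/3)·(2/3) = 8/9.
By Bayes' rule, P(top-tier | the prime location) = (2/3) / (8/9) = 3/4.

3/4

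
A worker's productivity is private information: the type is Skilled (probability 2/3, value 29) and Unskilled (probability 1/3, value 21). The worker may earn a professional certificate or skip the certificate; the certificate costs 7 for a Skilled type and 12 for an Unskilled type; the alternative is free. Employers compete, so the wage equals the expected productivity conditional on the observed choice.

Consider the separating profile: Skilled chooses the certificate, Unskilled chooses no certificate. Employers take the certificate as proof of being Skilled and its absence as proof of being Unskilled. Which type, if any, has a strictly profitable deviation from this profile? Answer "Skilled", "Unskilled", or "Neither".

The certificate pays 29; no certificate pays 21.
Skilled: assigned the certificate, nets 29 − 7 = 22; deviating to no certificate nets 21.
Unskilled: assigned no certificate, nets 21; deviating to the certificate nets 29 − 12 = 17.
Both types strictly prefer their assigned action; no profitable deviation.

Neither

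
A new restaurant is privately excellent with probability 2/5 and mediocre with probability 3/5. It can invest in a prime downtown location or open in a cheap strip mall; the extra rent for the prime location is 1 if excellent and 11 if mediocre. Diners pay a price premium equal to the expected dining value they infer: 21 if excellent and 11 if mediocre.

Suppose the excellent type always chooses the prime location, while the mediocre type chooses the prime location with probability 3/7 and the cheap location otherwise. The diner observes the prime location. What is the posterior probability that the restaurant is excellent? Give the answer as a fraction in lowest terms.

P(the prime location) = (2/5)·1 + (3/5)·(3/7) = 23/35.
By Bayes' rule, P(excellent | the prime location) = (2/5) / (23/35) = 14/23.

14/23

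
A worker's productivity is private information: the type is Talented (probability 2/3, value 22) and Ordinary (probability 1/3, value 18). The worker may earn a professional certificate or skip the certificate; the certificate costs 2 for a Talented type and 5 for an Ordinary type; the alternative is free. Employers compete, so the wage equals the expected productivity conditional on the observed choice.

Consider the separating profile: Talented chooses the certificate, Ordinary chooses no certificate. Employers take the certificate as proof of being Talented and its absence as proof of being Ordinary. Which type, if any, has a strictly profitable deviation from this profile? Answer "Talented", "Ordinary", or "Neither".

Neither

The certificate pays 22; no certificate pays 18.
Talented: assigned the certificate, nets 22 − 2 = 20; deviating to no certificate nets 18.
Ordinary: assigned no certificate, nets 18; deviating to the certificate nets 22 − 5 = 17.
Both types strictly prefer their assigned action; no profitable deviation.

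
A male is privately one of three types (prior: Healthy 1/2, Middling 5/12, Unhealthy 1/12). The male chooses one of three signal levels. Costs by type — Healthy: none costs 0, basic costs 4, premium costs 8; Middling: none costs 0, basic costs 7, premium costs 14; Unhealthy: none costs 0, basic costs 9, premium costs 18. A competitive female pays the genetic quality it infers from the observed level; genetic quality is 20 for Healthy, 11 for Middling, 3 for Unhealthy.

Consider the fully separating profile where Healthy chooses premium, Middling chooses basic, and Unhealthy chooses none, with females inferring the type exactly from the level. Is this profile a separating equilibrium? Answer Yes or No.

Separating mating payoffs: premium → 20, basic → 11, none → 3.
Healthy (assigned premium): none: 3 − 0 = 3; basic: 11 − 4 = 7; premium: 20 − 8 = 12. Healthy stays.
Middling (assigned basic): none: 3 − 0 = 3; basic: 11 − 7 = 4; premium: 20 − 14 = 6. Middling prefers premium.
Unhealthy (assigned none): none: 3 − 0 = 3; basic: 11 − 9 = 2; premium: 20 − 18 = 2. Unhealthy stays.
At least one type deviates; the separating profile fails.

No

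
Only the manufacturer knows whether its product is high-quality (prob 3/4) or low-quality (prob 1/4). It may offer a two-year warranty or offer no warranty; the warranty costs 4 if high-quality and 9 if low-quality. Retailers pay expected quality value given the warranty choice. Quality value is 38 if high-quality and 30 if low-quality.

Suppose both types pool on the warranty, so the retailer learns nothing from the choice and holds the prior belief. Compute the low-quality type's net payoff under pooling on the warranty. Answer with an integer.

27

Pooled price = 3/4·38 + 1/4·30 = 36.
low-quality pays cost 9 for the warranty, so net payoff = 36 − 9 = 27.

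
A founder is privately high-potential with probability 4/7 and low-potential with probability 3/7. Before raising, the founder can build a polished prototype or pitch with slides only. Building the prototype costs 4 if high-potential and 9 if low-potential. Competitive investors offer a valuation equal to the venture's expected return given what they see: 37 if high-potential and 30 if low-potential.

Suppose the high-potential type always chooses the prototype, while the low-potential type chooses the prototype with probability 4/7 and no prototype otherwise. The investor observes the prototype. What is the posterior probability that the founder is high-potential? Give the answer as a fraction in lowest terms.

7/10

P(the prototype) = (4/7)·1 + (3/7)·(4/7) = 40/49.
By Bayes' rule, P(high-potential | the prototype) = (4/7) / (40/49) = 7/10.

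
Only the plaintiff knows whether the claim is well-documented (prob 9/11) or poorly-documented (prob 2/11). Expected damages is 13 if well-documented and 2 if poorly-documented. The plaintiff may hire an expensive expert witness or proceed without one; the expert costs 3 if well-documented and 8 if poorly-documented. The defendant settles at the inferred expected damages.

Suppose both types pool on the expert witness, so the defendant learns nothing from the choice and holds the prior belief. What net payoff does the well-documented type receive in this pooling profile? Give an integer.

8

Pooled settlement = 9/11·13 + 2/11·2 = 11.
well-documented pays cost 3 for the expert witness, so net payoff = 11 − 3 = 8.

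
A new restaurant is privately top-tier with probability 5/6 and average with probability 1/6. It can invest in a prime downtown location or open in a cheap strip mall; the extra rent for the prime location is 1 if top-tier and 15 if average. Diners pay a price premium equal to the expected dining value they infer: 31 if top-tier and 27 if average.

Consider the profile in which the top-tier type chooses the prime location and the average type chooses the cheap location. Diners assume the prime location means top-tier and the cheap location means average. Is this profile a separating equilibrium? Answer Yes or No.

Yes

Under these beliefs, the prime location earns price premium 31 and the cheap location earns price premium 27.
top-tier: the prime location nets 31 − 1 = 30; the cheap location nets 27. top-tier prefers the prime location.
average: the prime location nets 31 − 15 = 16; the cheap location nets 27. average prefers the cheap location.
Neither type deviates, so the separating profile is an equilibrium.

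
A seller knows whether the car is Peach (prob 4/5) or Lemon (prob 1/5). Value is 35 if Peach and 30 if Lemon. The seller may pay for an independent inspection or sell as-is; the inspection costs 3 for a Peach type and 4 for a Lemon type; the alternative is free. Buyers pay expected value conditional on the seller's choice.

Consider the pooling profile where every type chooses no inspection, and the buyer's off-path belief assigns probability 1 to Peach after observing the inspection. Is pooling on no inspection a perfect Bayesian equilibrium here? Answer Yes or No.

Yes

On path, the buyer holds the prior and pays 4/5·35 + 1/5·30 = 34. Off path (the inspection), believing Peach, it pays 35.
Peach: no inspection nets 34; the inspection nets 35 − 3 = 32. Peach stays.
Lemon: no inspection nets 34; the inspection nets 35 − 4 = 31. Lemon stays.
No type deviates, so pooling is sustained.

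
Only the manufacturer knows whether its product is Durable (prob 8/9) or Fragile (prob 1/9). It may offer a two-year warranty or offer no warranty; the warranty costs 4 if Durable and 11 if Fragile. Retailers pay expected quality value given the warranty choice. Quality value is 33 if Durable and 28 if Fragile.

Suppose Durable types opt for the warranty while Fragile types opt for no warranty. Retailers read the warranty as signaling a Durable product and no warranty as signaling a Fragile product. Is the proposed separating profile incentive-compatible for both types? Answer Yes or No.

Under these beliefs, the warranty earns price 33 and no warranty earns price 28.
Durable: the warranty nets 33 − 4 = 29; no warranty nets 28. Durable prefers the warranty.
Fragile: the warranty nets 33 − 11 = 22; no warranty nets 28. Fragile prefers no warranty.
Neither type deviates, so the separating profile is an equilibrium.

Yes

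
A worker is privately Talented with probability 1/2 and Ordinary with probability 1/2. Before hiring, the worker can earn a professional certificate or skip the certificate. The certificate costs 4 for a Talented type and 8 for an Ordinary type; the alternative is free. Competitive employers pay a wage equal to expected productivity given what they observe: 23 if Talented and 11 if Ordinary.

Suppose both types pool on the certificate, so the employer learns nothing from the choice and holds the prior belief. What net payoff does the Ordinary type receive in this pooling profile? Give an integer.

Pooled wage = 1/2·23 + 1/2·11 = 17.
Ordinary pays cost 8 for the certificate, so net payoff = 17 − 8 = 9.

9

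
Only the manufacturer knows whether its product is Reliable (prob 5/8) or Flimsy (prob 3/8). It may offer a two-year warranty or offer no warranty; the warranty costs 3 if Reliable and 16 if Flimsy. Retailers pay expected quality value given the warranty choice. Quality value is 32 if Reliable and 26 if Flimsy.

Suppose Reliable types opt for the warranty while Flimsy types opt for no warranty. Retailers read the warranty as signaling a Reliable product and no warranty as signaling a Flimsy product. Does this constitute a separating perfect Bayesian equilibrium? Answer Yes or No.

Yes

Under these beliefs, the warranty earns price 32 and no warranty earns price 26.
Reliable: the warranty nets 32 − 3 = 29; no warranty nets 26. Reliable prefers the warranty.
Flimsy: the warranty nets 32 − 16 = 16; no warranty nets 26. Flimsy prefers no warranty.
Neither type deviates, so the separating profile is an equilibrium.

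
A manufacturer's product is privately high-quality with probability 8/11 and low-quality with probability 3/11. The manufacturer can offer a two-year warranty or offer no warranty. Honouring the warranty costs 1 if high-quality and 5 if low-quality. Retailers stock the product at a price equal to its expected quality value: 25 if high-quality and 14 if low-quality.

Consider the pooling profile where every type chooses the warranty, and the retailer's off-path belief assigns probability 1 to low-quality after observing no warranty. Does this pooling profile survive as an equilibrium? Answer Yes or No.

Yes

On path, the retailer holds the prior and pays 8/11·25 + 3/11·14 = 22. Off path (no warranty), believing low-quality, it pays 14.
high-quality: the warranty nets 22 − 1 = 21; no warranty nets 14. high-quality stays.
low-quality: the warranty nets 22 − 5 = 17; no warranty nets 14. low-quality stays.
No type deviates, so pooling is sustained.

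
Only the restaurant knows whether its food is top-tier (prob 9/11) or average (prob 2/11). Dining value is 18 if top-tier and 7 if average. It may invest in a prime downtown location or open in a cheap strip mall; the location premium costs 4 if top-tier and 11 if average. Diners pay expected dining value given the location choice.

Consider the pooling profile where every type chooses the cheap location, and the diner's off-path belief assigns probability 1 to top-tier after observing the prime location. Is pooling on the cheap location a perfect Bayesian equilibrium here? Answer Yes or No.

Yes

On path, the diner holds the prior and pays 9/11·18 + 2/11·7 = 16. Off path (the prime location), believing top-tier, it pays 18.
top-tier: the cheap location nets 16; the prime location nets 18 − 4 = 14. top-tier stays.
average: the cheap location nets 16; the prime location nets 18 − 11 = 7. average stays.
No type deviates, so pooling is sustained.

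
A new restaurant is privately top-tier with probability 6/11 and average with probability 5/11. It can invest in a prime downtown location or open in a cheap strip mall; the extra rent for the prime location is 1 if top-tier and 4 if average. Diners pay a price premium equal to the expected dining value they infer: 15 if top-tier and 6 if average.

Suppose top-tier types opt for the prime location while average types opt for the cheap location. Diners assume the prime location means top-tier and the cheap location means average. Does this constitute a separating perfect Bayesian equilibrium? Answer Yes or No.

No

Under these beliefs, the prime location earns price premium 15 and the cheap location earns price premium 6.
top-tier: the prime location nets 15 − 1 = 14; the cheap location nets 6. top-tier prefers the prime location.
average: the prime location nets 15 − 4 = 11; the cheap location nets 6. average would deviate to the prime location.
average has a profitable deviation, so the profile is not an equilibrium.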